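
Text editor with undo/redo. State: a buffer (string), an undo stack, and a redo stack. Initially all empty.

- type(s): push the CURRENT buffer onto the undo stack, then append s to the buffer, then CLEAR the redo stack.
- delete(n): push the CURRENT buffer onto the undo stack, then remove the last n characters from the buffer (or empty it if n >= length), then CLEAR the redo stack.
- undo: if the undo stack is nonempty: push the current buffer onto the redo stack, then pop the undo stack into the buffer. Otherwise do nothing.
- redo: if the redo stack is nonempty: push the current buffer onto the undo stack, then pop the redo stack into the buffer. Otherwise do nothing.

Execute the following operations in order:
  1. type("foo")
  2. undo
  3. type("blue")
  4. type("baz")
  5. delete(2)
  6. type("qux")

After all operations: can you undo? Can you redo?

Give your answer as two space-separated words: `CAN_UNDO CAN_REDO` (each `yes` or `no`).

Answer: yes no

Derivation:
After op 1 (type): buf='foo' undo_depth=1 redo_depth=0
After op 2 (undo): buf='(empty)' undo_depth=0 redo_depth=1
After op 3 (type): buf='blue' undo_depth=1 redo_depth=0
After op 4 (type): buf='bluebaz' undo_depth=2 redo_depth=0
After op 5 (delete): buf='blueb' undo_depth=3 redo_depth=0
After op 6 (type): buf='bluebqux' undo_depth=4 redo_depth=0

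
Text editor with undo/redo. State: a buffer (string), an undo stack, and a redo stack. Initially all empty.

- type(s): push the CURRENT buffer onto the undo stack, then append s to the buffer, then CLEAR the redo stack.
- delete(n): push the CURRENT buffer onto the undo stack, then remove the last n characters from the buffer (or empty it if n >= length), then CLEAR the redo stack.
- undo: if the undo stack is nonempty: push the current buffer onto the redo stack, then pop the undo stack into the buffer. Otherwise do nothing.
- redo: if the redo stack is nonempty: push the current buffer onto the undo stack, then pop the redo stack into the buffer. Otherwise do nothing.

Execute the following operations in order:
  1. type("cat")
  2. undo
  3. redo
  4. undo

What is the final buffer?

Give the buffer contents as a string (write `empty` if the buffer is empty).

After op 1 (type): buf='cat' undo_depth=1 redo_depth=0
After op 2 (undo): buf='(empty)' undo_depth=0 redo_depth=1
After op 3 (redo): buf='cat' undo_depth=1 redo_depth=0
After op 4 (undo): buf='(empty)' undo_depth=0 redo_depth=1

Answer: empty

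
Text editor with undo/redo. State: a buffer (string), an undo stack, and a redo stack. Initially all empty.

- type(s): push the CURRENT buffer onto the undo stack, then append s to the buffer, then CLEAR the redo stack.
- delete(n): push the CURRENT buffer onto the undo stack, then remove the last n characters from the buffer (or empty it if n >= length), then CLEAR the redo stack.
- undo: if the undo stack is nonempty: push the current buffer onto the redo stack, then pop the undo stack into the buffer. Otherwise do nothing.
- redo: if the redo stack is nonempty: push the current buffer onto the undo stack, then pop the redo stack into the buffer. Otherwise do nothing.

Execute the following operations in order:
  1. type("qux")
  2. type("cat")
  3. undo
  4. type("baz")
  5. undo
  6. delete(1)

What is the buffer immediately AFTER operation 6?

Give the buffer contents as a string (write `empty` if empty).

After op 1 (type): buf='qux' undo_depth=1 redo_depth=0
After op 2 (type): buf='quxcat' undo_depth=2 redo_depth=0
After op 3 (undo): buf='qux' undo_depth=1 redo_depth=1
After op 4 (type): buf='quxbaz' undo_depth=2 redo_depth=0
After op 5 (undo): buf='qux' undo_depth=1 redo_depth=1
After op 6 (delete): buf='qu' undo_depth=2 redo_depth=0

Answer: qu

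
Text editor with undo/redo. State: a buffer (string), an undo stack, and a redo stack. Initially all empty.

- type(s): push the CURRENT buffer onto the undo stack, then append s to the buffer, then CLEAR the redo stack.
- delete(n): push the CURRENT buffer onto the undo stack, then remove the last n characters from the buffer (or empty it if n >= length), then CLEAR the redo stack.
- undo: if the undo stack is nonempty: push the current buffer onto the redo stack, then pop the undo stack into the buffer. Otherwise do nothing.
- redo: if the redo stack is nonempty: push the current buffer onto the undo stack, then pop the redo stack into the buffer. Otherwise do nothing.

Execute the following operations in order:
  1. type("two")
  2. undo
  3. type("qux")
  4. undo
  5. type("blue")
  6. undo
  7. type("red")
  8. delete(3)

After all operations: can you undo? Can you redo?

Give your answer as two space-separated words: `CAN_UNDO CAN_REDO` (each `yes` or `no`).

After op 1 (type): buf='two' undo_depth=1 redo_depth=0
After op 2 (undo): buf='(empty)' undo_depth=0 redo_depth=1
After op 3 (type): buf='qux' undo_depth=1 redo_depth=0
After op 4 (undo): buf='(empty)' undo_depth=0 redo_depth=1
After op 5 (type): buf='blue' undo_depth=1 redo_depth=0
After op 6 (undo): buf='(empty)' undo_depth=0 redo_depth=1
After op 7 (type): buf='red' undo_depth=1 redo_depth=0
After op 8 (delete): buf='(empty)' undo_depth=2 redo_depth=0

Answer: yes no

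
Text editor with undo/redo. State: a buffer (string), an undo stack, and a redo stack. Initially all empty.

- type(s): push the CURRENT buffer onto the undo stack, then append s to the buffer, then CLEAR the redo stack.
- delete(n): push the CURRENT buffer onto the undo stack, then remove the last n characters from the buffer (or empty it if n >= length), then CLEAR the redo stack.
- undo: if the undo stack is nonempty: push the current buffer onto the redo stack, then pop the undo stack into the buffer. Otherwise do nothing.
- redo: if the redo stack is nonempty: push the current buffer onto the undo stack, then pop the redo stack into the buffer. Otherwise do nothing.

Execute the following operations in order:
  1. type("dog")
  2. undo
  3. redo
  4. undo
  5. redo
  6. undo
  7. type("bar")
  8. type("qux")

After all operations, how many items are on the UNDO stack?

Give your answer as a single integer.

Answer: 2

Derivation:
After op 1 (type): buf='dog' undo_depth=1 redo_depth=0
After op 2 (undo): buf='(empty)' undo_depth=0 redo_depth=1
After op 3 (redo): buf='dog' undo_depth=1 redo_depth=0
After op 4 (undo): buf='(empty)' undo_depth=0 redo_depth=1
After op 5 (redo): buf='dog' undo_depth=1 redo_depth=0
After op 6 (undo): buf='(empty)' undo_depth=0 redo_depth=1
After op 7 (type): buf='bar' undo_depth=1 redo_depth=0
After op 8 (type): buf='barqux' undo_depth=2 redo_depth=0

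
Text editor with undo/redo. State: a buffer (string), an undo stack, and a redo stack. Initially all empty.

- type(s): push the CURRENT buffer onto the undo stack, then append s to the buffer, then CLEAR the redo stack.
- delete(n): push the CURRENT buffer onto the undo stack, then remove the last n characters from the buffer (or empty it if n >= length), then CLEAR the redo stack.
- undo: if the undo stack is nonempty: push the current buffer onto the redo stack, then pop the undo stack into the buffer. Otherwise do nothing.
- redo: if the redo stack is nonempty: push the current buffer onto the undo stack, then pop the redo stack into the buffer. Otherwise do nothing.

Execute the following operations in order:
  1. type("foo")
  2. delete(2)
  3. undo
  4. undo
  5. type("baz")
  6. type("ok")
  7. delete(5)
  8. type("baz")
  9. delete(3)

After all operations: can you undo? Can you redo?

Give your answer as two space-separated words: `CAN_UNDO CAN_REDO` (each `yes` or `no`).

After op 1 (type): buf='foo' undo_depth=1 redo_depth=0
After op 2 (delete): buf='f' undo_depth=2 redo_depth=0
After op 3 (undo): buf='foo' undo_depth=1 redo_depth=1
After op 4 (undo): buf='(empty)' undo_depth=0 redo_depth=2
After op 5 (type): buf='baz' undo_depth=1 redo_depth=0
After op 6 (type): buf='bazok' undo_depth=2 redo_depth=0
After op 7 (delete): buf='(empty)' undo_depth=3 redo_depth=0
After op 8 (type): buf='baz' undo_depth=4 redo_depth=0
After op 9 (delete): buf='(empty)' undo_depth=5 redo_depth=0

Answer: yes no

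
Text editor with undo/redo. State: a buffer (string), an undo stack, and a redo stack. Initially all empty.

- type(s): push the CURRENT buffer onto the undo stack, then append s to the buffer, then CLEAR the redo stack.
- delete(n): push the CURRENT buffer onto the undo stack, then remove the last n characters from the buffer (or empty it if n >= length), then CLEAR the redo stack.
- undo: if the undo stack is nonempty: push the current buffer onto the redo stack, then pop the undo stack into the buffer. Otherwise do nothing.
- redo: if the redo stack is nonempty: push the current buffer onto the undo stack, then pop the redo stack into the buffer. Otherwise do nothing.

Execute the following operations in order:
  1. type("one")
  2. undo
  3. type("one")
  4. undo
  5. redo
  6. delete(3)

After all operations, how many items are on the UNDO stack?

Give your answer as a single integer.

After op 1 (type): buf='one' undo_depth=1 redo_depth=0
After op 2 (undo): buf='(empty)' undo_depth=0 redo_depth=1
After op 3 (type): buf='one' undo_depth=1 redo_depth=0
After op 4 (undo): buf='(empty)' undo_depth=0 redo_depth=1
After op 5 (redo): buf='one' undo_depth=1 redo_depth=0
After op 6 (delete): buf='(empty)' undo_depth=2 redo_depth=0

Answer: 2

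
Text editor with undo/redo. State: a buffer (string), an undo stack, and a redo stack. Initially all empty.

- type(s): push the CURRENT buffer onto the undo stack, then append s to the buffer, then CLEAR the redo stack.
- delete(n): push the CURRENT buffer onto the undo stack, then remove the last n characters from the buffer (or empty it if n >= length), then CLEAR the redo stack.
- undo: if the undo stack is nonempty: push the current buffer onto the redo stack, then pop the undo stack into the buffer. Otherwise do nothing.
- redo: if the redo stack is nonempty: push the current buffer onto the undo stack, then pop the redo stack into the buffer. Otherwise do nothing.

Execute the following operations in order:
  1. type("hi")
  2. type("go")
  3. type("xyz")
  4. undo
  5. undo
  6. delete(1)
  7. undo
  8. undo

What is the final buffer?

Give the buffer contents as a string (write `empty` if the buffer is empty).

After op 1 (type): buf='hi' undo_depth=1 redo_depth=0
After op 2 (type): buf='higo' undo_depth=2 redo_depth=0
After op 3 (type): buf='higoxyz' undo_depth=3 redo_depth=0
After op 4 (undo): buf='higo' undo_depth=2 redo_depth=1
After op 5 (undo): buf='hi' undo_depth=1 redo_depth=2
After op 6 (delete): buf='h' undo_depth=2 redo_depth=0
After op 7 (undo): buf='hi' undo_depth=1 redo_depth=1
After op 8 (undo): buf='(empty)' undo_depth=0 redo_depth=2

Answer: empty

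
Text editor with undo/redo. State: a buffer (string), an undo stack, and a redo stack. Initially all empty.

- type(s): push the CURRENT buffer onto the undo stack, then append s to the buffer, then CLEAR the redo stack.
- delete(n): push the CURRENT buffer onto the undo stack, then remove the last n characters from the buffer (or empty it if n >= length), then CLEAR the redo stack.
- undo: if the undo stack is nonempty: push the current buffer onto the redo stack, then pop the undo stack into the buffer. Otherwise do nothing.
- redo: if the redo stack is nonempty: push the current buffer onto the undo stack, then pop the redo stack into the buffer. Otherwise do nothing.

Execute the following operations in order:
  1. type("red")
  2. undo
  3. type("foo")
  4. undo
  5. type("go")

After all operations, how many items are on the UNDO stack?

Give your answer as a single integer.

Answer: 1

Derivation:
After op 1 (type): buf='red' undo_depth=1 redo_depth=0
After op 2 (undo): buf='(empty)' undo_depth=0 redo_depth=1
After op 3 (type): buf='foo' undo_depth=1 redo_depth=0
After op 4 (undo): buf='(empty)' undo_depth=0 redo_depth=1
After op 5 (type): buf='go' undo_depth=1 redo_depth=0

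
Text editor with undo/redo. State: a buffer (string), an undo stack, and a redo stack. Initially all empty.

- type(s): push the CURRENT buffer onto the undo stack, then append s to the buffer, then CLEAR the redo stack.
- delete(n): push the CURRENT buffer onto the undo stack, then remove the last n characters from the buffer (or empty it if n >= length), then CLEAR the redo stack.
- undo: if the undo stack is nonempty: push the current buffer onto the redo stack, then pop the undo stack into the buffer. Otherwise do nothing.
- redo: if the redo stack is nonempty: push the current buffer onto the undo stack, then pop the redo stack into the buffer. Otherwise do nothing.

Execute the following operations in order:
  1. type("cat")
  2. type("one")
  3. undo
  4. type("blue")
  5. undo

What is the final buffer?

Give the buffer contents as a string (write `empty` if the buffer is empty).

After op 1 (type): buf='cat' undo_depth=1 redo_depth=0
After op 2 (type): buf='catone' undo_depth=2 redo_depth=0
After op 3 (undo): buf='cat' undo_depth=1 redo_depth=1
After op 4 (type): buf='catblue' undo_depth=2 redo_depth=0
After op 5 (undo): buf='cat' undo_depth=1 redo_depth=1

Answer: cat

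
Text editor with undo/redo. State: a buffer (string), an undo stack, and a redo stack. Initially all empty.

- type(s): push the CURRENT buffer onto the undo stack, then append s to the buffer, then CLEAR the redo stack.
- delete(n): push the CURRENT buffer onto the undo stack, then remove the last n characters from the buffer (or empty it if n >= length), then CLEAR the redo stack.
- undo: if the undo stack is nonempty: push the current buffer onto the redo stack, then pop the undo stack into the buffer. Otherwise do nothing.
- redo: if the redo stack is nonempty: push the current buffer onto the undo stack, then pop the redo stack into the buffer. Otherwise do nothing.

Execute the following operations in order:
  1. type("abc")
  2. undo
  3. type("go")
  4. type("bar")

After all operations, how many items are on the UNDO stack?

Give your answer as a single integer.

Answer: 2

Derivation:
After op 1 (type): buf='abc' undo_depth=1 redo_depth=0
After op 2 (undo): buf='(empty)' undo_depth=0 redo_depth=1
After op 3 (type): buf='go' undo_depth=1 redo_depth=0
After op 4 (type): buf='gobar' undo_depth=2 redo_depth=0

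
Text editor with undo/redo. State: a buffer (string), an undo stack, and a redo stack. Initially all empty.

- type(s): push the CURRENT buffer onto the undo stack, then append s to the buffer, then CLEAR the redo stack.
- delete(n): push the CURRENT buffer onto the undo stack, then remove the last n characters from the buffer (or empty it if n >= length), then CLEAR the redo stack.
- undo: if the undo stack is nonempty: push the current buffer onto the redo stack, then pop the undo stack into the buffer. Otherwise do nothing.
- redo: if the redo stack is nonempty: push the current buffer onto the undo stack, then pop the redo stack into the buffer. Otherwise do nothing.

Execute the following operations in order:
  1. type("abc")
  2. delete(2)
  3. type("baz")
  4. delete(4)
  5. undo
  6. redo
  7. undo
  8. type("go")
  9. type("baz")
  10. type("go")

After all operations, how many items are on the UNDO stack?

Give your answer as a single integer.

Answer: 6

Derivation:
After op 1 (type): buf='abc' undo_depth=1 redo_depth=0
After op 2 (delete): buf='a' undo_depth=2 redo_depth=0
After op 3 (type): buf='abaz' undo_depth=3 redo_depth=0
After op 4 (delete): buf='(empty)' undo_depth=4 redo_depth=0
After op 5 (undo): buf='abaz' undo_depth=3 redo_depth=1
After op 6 (redo): buf='(empty)' undo_depth=4 redo_depth=0
After op 7 (undo): buf='abaz' undo_depth=3 redo_depth=1
After op 8 (type): buf='abazgo' undo_depth=4 redo_depth=0
After op 9 (type): buf='abazgobaz' undo_depth=5 redo_depth=0
After op 10 (type): buf='abazgobazgo' undo_depth=6 redo_depth=0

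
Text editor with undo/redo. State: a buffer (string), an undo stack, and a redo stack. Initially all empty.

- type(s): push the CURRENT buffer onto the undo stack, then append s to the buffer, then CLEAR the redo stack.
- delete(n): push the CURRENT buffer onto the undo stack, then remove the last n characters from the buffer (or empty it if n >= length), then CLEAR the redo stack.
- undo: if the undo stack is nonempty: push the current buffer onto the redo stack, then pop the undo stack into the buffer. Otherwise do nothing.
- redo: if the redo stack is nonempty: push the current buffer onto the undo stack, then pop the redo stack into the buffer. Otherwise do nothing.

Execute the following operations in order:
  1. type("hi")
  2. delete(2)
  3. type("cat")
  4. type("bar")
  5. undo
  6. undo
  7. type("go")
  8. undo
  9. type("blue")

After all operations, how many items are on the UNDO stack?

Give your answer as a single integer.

After op 1 (type): buf='hi' undo_depth=1 redo_depth=0
After op 2 (delete): buf='(empty)' undo_depth=2 redo_depth=0
After op 3 (type): buf='cat' undo_depth=3 redo_depth=0
After op 4 (type): buf='catbar' undo_depth=4 redo_depth=0
After op 5 (undo): buf='cat' undo_depth=3 redo_depth=1
After op 6 (undo): buf='(empty)' undo_depth=2 redo_depth=2
After op 7 (type): buf='go' undo_depth=3 redo_depth=0
After op 8 (undo): buf='(empty)' undo_depth=2 redo_depth=1
After op 9 (type): buf='blue' undo_depth=3 redo_depth=0

Answer: 3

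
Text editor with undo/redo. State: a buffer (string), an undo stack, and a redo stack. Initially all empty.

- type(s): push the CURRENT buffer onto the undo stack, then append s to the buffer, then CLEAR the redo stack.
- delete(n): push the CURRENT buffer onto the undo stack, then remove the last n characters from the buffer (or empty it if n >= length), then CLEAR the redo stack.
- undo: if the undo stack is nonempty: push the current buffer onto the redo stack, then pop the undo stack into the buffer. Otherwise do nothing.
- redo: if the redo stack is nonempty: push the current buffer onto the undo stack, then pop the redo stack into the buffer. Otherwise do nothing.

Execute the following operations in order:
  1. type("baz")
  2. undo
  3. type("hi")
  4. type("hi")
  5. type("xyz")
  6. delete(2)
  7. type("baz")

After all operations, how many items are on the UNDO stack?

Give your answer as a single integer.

After op 1 (type): buf='baz' undo_depth=1 redo_depth=0
After op 2 (undo): buf='(empty)' undo_depth=0 redo_depth=1
After op 3 (type): buf='hi' undo_depth=1 redo_depth=0
After op 4 (type): buf='hihi' undo_depth=2 redo_depth=0
After op 5 (type): buf='hihixyz' undo_depth=3 redo_depth=0
After op 6 (delete): buf='hihix' undo_depth=4 redo_depth=0
After op 7 (type): buf='hihixbaz' undo_depth=5 redo_depth=0

Answer: 5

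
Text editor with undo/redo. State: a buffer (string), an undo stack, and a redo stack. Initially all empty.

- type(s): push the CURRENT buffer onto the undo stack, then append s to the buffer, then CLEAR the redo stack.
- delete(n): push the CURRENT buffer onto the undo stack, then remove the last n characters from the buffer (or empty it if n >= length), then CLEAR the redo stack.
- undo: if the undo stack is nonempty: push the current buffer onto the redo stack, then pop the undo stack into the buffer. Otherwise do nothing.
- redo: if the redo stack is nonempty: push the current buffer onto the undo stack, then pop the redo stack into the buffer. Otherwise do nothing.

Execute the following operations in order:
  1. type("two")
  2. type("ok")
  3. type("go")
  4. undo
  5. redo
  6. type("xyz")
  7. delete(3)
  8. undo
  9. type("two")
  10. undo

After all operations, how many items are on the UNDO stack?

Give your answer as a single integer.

Answer: 4

Derivation:
After op 1 (type): buf='two' undo_depth=1 redo_depth=0
After op 2 (type): buf='twook' undo_depth=2 redo_depth=0
After op 3 (type): buf='twookgo' undo_depth=3 redo_depth=0
After op 4 (undo): buf='twook' undo_depth=2 redo_depth=1
After op 5 (redo): buf='twookgo' undo_depth=3 redo_depth=0
After op 6 (type): buf='twookgoxyz' undo_depth=4 redo_depth=0
After op 7 (delete): buf='twookgo' undo_depth=5 redo_depth=0
After op 8 (undo): buf='twookgoxyz' undo_depth=4 redo_depth=1
After op 9 (type): buf='twookgoxyztwo' undo_depth=5 redo_depth=0
After op 10 (undo): buf='twookgoxyz' undo_depth=4 redo_depth=1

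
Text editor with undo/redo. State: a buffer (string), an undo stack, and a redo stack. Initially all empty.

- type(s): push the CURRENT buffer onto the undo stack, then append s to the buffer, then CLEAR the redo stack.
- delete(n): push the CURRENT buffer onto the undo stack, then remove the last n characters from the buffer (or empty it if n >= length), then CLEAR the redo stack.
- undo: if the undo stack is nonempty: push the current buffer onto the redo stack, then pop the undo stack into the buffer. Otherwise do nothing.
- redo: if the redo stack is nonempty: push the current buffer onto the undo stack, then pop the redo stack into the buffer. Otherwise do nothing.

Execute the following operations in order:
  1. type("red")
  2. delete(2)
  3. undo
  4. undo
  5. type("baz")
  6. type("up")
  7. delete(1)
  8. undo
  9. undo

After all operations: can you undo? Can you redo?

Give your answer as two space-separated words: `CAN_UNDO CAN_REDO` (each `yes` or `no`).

Answer: yes yes

Derivation:
After op 1 (type): buf='red' undo_depth=1 redo_depth=0
After op 2 (delete): buf='r' undo_depth=2 redo_depth=0
After op 3 (undo): buf='red' undo_depth=1 redo_depth=1
After op 4 (undo): buf='(empty)' undo_depth=0 redo_depth=2
After op 5 (type): buf='baz' undo_depth=1 redo_depth=0
After op 6 (type): buf='bazup' undo_depth=2 redo_depth=0
After op 7 (delete): buf='bazu' undo_depth=3 redo_depth=0
After op 8 (undo): buf='bazup' undo_depth=2 redo_depth=1
After op 9 (undo): buf='baz' undo_depth=1 redo_depth=2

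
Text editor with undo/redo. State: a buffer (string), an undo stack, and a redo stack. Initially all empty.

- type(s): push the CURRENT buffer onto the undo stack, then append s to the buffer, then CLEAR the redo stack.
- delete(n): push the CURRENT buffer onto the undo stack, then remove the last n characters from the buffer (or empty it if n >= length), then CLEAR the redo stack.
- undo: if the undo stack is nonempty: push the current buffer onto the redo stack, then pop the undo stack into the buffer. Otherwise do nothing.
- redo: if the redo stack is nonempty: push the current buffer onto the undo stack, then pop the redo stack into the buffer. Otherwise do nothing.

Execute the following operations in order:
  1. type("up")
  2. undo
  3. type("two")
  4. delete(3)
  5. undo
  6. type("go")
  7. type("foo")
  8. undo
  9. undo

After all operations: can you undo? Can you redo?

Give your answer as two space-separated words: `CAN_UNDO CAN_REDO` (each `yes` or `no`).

After op 1 (type): buf='up' undo_depth=1 redo_depth=0
After op 2 (undo): buf='(empty)' undo_depth=0 redo_depth=1
After op 3 (type): buf='two' undo_depth=1 redo_depth=0
After op 4 (delete): buf='(empty)' undo_depth=2 redo_depth=0
After op 5 (undo): buf='two' undo_depth=1 redo_depth=1
After op 6 (type): buf='twogo' undo_depth=2 redo_depth=0
After op 7 (type): buf='twogofoo' undo_depth=3 redo_depth=0
After op 8 (undo): buf='twogo' undo_depth=2 redo_depth=1
After op 9 (undo): buf='two' undo_depth=1 redo_depth=2

Answer: yes yes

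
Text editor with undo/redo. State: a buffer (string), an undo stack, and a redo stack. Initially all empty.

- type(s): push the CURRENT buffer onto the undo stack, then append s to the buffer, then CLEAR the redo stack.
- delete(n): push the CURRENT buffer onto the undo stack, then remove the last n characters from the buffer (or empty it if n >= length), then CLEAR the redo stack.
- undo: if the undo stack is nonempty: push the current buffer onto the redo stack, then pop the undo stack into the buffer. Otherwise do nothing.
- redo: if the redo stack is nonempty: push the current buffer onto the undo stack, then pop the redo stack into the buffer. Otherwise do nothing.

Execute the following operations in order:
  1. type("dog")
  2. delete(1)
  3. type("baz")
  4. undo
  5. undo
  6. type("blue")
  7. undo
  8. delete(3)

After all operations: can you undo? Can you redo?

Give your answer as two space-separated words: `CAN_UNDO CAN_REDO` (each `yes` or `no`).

Answer: yes no

Derivation:
After op 1 (type): buf='dog' undo_depth=1 redo_depth=0
After op 2 (delete): buf='do' undo_depth=2 redo_depth=0
After op 3 (type): buf='dobaz' undo_depth=3 redo_depth=0
After op 4 (undo): buf='do' undo_depth=2 redo_depth=1
After op 5 (undo): buf='dog' undo_depth=1 redo_depth=2
After op 6 (type): buf='dogblue' undo_depth=2 redo_depth=0
After op 7 (undo): buf='dog' undo_depth=1 redo_depth=1
After op 8 (delete): buf='(empty)' undo_depth=2 redo_depth=0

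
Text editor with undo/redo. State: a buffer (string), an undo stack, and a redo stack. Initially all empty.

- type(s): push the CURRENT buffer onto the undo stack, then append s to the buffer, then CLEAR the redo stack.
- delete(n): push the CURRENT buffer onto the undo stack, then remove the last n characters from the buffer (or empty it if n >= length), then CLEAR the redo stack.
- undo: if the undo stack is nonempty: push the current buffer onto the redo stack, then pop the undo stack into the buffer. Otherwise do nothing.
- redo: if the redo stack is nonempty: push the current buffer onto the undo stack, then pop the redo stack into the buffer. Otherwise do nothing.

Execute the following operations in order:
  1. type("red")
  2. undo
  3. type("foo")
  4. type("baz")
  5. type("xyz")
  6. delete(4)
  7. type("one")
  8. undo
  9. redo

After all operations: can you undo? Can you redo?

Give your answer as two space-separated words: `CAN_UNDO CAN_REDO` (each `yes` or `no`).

After op 1 (type): buf='red' undo_depth=1 redo_depth=0
After op 2 (undo): buf='(empty)' undo_depth=0 redo_depth=1
After op 3 (type): buf='foo' undo_depth=1 redo_depth=0
After op 4 (type): buf='foobaz' undo_depth=2 redo_depth=0
After op 5 (type): buf='foobazxyz' undo_depth=3 redo_depth=0
After op 6 (delete): buf='fooba' undo_depth=4 redo_depth=0
After op 7 (type): buf='foobaone' undo_depth=5 redo_depth=0
After op 8 (undo): buf='fooba' undo_depth=4 redo_depth=1
After op 9 (redo): buf='foobaone' undo_depth=5 redo_depth=0

Answer: yes no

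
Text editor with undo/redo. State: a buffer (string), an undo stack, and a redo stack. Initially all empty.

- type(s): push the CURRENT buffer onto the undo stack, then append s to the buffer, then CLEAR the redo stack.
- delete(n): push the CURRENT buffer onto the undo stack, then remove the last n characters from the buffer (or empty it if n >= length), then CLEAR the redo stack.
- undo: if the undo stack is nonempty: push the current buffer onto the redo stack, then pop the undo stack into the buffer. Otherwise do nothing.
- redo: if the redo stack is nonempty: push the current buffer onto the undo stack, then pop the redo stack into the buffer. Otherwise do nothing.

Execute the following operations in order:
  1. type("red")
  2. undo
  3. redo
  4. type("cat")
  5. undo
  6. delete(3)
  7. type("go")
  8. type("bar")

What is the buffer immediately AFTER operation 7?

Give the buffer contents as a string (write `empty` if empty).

Answer: go

Derivation:
After op 1 (type): buf='red' undo_depth=1 redo_depth=0
After op 2 (undo): buf='(empty)' undo_depth=0 redo_depth=1
After op 3 (redo): buf='red' undo_depth=1 redo_depth=0
After op 4 (type): buf='redcat' undo_depth=2 redo_depth=0
After op 5 (undo): buf='red' undo_depth=1 redo_depth=1
After op 6 (delete): buf='(empty)' undo_depth=2 redo_depth=0
After op 7 (type): buf='go' undo_depth=3 redo_depth=0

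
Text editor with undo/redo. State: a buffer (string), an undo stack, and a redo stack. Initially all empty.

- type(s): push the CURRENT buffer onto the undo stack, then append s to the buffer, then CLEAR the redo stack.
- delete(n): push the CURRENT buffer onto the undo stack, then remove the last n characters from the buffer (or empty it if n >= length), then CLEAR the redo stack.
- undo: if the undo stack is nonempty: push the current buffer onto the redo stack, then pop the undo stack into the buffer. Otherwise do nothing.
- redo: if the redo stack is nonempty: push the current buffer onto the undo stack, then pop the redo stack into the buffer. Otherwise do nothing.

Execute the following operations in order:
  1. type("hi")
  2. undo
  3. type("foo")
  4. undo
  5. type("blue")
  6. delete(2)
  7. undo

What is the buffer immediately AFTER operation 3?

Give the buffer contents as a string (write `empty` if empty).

Answer: foo

Derivation:
After op 1 (type): buf='hi' undo_depth=1 redo_depth=0
After op 2 (undo): buf='(empty)' undo_depth=0 redo_depth=1
After op 3 (type): buf='foo' undo_depth=1 redo_depth=0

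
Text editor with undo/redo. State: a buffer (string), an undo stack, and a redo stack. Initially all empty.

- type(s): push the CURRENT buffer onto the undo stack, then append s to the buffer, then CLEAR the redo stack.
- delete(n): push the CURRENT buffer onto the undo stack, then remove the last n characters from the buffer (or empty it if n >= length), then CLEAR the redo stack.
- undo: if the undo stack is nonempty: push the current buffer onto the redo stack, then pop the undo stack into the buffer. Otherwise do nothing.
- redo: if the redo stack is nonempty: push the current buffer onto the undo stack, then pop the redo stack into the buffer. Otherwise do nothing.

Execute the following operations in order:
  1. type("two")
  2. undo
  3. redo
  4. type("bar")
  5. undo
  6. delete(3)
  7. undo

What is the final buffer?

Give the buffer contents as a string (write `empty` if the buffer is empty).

Answer: two

Derivation:
After op 1 (type): buf='two' undo_depth=1 redo_depth=0
After op 2 (undo): buf='(empty)' undo_depth=0 redo_depth=1
After op 3 (redo): buf='two' undo_depth=1 redo_depth=0
After op 4 (type): buf='twobar' undo_depth=2 redo_depth=0
After op 5 (undo): buf='two' undo_depth=1 redo_depth=1
After op 6 (delete): buf='(empty)' undo_depth=2 redo_depth=0
After op 7 (undo): buf='two' undo_depth=1 redo_depth=1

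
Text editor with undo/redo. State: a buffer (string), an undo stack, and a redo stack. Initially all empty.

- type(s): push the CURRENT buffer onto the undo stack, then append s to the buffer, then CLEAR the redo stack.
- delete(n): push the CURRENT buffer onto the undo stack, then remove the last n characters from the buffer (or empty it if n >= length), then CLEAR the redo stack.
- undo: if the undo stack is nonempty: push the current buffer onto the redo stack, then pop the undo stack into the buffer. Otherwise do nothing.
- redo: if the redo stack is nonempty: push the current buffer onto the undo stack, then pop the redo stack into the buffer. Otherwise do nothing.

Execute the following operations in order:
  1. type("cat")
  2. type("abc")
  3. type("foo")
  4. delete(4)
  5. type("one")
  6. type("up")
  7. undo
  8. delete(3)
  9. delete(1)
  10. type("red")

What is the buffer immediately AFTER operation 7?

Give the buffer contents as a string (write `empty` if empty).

Answer: catabone

Derivation:
After op 1 (type): buf='cat' undo_depth=1 redo_depth=0
After op 2 (type): buf='catabc' undo_depth=2 redo_depth=0
After op 3 (type): buf='catabcfoo' undo_depth=3 redo_depth=0
After op 4 (delete): buf='catab' undo_depth=4 redo_depth=0
After op 5 (type): buf='catabone' undo_depth=5 redo_depth=0
After op 6 (type): buf='cataboneup' undo_depth=6 redo_depth=0
After op 7 (undo): buf='catabone' undo_depth=5 redo_depth=1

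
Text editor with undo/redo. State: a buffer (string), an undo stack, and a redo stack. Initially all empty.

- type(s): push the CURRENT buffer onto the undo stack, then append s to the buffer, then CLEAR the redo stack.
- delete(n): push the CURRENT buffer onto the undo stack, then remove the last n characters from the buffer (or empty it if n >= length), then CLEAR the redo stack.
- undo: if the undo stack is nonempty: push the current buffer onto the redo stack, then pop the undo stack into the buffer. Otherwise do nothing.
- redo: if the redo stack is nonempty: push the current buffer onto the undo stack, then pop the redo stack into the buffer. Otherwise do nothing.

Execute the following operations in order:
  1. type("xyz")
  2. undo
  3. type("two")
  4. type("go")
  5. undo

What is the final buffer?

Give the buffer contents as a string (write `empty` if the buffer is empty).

Answer: two

Derivation:
After op 1 (type): buf='xyz' undo_depth=1 redo_depth=0
After op 2 (undo): buf='(empty)' undo_depth=0 redo_depth=1
After op 3 (type): buf='two' undo_depth=1 redo_depth=0
After op 4 (type): buf='twogo' undo_depth=2 redo_depth=0
After op 5 (undo): buf='two' undo_depth=1 redo_depth=1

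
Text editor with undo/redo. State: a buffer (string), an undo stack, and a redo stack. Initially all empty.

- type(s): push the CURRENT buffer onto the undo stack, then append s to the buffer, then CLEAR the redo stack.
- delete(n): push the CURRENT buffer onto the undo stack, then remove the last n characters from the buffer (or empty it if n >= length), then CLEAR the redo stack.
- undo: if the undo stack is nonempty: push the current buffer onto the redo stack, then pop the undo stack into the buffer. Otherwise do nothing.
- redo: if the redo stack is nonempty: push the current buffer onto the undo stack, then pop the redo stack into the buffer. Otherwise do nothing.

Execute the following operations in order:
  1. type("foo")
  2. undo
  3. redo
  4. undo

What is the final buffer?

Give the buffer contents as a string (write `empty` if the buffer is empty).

Answer: empty

Derivation:
After op 1 (type): buf='foo' undo_depth=1 redo_depth=0
After op 2 (undo): buf='(empty)' undo_depth=0 redo_depth=1
After op 3 (redo): buf='foo' undo_depth=1 redo_depth=0
After op 4 (undo): buf='(empty)' undo_depth=0 redo_depth=1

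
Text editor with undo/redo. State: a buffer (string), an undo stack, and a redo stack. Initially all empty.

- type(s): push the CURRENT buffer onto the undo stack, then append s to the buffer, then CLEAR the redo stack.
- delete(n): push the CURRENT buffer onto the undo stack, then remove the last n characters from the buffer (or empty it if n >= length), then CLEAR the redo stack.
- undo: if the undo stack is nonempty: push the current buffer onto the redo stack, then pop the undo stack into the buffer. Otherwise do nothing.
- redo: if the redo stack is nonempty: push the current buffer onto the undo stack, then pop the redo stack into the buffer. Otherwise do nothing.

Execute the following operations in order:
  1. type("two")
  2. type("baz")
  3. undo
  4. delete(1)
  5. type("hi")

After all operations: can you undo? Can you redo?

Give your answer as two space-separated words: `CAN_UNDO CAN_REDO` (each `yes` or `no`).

Answer: yes no

Derivation:
After op 1 (type): buf='two' undo_depth=1 redo_depth=0
After op 2 (type): buf='twobaz' undo_depth=2 redo_depth=0
After op 3 (undo): buf='two' undo_depth=1 redo_depth=1
After op 4 (delete): buf='tw' undo_depth=2 redo_depth=0
After op 5 (type): buf='twhi' undo_depth=3 redo_depth=0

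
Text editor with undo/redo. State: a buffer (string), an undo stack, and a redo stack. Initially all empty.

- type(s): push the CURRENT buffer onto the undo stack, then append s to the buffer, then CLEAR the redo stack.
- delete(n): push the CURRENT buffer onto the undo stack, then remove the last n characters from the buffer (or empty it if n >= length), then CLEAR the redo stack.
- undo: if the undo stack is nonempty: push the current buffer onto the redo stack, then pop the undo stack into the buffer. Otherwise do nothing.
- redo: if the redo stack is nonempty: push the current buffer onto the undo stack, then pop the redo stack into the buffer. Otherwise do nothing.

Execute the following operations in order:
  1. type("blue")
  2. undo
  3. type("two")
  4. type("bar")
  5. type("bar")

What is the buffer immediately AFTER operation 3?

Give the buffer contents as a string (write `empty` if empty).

Answer: two

Derivation:
After op 1 (type): buf='blue' undo_depth=1 redo_depth=0
After op 2 (undo): buf='(empty)' undo_depth=0 redo_depth=1
After op 3 (type): buf='two' undo_depth=1 redo_depth=0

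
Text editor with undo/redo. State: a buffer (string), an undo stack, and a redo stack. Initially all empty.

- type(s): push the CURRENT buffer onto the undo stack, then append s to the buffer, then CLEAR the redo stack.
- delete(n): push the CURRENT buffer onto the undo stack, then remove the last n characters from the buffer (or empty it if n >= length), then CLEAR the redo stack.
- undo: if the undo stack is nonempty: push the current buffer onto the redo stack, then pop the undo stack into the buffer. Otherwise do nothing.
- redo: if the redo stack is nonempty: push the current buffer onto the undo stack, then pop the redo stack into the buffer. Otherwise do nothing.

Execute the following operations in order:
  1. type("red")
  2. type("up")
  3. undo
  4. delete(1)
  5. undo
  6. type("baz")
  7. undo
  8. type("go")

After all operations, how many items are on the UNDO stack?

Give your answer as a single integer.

After op 1 (type): buf='red' undo_depth=1 redo_depth=0
After op 2 (type): buf='redup' undo_depth=2 redo_depth=0
After op 3 (undo): buf='red' undo_depth=1 redo_depth=1
After op 4 (delete): buf='re' undo_depth=2 redo_depth=0
After op 5 (undo): buf='red' undo_depth=1 redo_depth=1
After op 6 (type): buf='redbaz' undo_depth=2 redo_depth=0
After op 7 (undo): buf='red' undo_depth=1 redo_depth=1
After op 8 (type): buf='redgo' undo_depth=2 redo_depth=0

Answer: 2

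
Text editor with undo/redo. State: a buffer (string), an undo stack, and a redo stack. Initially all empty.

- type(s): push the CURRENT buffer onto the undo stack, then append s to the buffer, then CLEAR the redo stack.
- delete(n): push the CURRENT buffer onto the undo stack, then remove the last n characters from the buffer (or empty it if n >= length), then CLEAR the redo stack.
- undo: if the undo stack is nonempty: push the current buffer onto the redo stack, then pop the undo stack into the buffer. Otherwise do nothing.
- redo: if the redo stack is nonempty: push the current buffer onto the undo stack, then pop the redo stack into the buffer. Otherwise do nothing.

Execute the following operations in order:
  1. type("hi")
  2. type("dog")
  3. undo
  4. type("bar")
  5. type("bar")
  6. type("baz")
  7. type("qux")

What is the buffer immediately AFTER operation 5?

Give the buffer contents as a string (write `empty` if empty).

After op 1 (type): buf='hi' undo_depth=1 redo_depth=0
After op 2 (type): buf='hidog' undo_depth=2 redo_depth=0
After op 3 (undo): buf='hi' undo_depth=1 redo_depth=1
After op 4 (type): buf='hibar' undo_depth=2 redo_depth=0
After op 5 (type): buf='hibarbar' undo_depth=3 redo_depth=0

Answer: hibarbar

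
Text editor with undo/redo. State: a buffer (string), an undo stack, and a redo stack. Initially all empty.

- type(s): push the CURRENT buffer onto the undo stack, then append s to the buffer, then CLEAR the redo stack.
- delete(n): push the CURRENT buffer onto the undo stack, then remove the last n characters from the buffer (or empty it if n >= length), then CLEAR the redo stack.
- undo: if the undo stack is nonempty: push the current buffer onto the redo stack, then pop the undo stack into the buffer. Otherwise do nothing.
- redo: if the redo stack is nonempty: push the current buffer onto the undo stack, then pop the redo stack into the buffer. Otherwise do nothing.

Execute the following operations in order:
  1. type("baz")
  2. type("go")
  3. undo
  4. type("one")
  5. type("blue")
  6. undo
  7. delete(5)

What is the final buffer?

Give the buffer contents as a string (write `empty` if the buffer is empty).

Answer: b

Derivation:
After op 1 (type): buf='baz' undo_depth=1 redo_depth=0
After op 2 (type): buf='bazgo' undo_depth=2 redo_depth=0
After op 3 (undo): buf='baz' undo_depth=1 redo_depth=1
After op 4 (type): buf='bazone' undo_depth=2 redo_depth=0
After op 5 (type): buf='bazoneblue' undo_depth=3 redo_depth=0
After op 6 (undo): buf='bazone' undo_depth=2 redo_depth=1
After op 7 (delete): buf='b' undo_depth=3 redo_depth=0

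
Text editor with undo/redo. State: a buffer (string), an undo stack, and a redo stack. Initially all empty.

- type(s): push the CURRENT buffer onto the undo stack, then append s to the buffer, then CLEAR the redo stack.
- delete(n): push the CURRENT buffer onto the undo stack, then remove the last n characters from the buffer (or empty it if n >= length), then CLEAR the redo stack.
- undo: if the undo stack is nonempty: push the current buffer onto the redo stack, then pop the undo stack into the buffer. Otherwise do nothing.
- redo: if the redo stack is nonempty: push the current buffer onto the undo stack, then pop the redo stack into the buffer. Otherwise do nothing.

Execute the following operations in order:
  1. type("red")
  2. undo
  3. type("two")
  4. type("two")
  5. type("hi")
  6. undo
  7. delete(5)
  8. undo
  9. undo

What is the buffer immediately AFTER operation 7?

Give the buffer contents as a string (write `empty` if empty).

Answer: t

Derivation:
After op 1 (type): buf='red' undo_depth=1 redo_depth=0
After op 2 (undo): buf='(empty)' undo_depth=0 redo_depth=1
After op 3 (type): buf='two' undo_depth=1 redo_depth=0
After op 4 (type): buf='twotwo' undo_depth=2 redo_depth=0
After op 5 (type): buf='twotwohi' undo_depth=3 redo_depth=0
After op 6 (undo): buf='twotwo' undo_depth=2 redo_depth=1
After op 7 (delete): buf='t' undo_depth=3 redo_depth=0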